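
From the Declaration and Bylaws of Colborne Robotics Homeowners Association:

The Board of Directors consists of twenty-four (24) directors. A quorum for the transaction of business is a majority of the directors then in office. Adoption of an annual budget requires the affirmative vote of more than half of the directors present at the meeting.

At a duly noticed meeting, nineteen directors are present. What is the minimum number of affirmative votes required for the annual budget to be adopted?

10

The annual budget requires a majority of the directors present (19).
A majority of 19 is 10.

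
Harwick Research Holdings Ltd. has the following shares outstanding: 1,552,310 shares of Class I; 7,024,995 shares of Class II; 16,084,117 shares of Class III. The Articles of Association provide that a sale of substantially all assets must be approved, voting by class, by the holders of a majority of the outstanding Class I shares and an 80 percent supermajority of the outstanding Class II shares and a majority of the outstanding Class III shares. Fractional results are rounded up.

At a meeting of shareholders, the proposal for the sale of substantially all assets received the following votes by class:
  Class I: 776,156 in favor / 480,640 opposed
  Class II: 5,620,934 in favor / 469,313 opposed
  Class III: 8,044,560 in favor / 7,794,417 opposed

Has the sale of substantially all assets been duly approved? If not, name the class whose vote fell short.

Class I: a majority of 1552310 is 776156; 776,156 required, 776,156 in favor — approved.
Class II: 4/5 of 7024995 = 5619996; 5,619,996 required, 5,620,934 in favor — approved.
Class III: a majority of 16084117 is 8042059; 8,042,059 required, 8,044,560 in favor — approved.

Approved — every class gave the required vote.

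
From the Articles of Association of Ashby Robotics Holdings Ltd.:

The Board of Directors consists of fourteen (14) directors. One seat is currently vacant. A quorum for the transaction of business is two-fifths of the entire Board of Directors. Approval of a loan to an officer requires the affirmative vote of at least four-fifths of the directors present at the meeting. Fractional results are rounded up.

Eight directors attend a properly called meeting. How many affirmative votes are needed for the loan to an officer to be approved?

7

The loan to an officer requires four-fifths of the directors present (8).
4/5 of 8 = 6.40, rounded up to 7.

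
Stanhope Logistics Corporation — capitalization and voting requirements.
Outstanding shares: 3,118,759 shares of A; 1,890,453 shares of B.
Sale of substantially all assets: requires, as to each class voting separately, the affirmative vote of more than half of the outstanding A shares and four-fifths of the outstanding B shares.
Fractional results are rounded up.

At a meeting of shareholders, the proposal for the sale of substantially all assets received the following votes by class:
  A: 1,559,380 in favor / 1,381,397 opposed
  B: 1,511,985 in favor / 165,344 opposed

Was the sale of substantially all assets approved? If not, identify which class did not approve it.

Not approved — the B shares did not give the required vote.

A: a majority of 3118759 is 1559380; 1,559,380 required, 1,559,380 in favor — approved.
B: 4/5 of 1890453 = 1512362.40, rounded up to 1512363; 1,512,363 required, 1,511,985 in favor — not approved.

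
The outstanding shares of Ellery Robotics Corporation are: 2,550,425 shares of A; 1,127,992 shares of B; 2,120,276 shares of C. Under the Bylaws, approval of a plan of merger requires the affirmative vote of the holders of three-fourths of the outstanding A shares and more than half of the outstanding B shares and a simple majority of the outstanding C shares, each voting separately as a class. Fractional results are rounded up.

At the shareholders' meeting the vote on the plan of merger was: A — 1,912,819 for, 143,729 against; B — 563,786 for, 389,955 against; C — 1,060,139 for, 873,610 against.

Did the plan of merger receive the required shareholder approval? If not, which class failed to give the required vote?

Not approved — the B shares did not give the required vote.

A: 3/4 of 2550425 = 1912818.75, rounded up to 1912819; 1,912,819 required, 1,912,819 in favor — approved.
B: a majority of 1127992 is 563997; 563,997 required, 563,786 in favor — not approved.
C: a majority of 2120276 is 1060139; 1,060,139 required, 1,060,139 in favor — approved.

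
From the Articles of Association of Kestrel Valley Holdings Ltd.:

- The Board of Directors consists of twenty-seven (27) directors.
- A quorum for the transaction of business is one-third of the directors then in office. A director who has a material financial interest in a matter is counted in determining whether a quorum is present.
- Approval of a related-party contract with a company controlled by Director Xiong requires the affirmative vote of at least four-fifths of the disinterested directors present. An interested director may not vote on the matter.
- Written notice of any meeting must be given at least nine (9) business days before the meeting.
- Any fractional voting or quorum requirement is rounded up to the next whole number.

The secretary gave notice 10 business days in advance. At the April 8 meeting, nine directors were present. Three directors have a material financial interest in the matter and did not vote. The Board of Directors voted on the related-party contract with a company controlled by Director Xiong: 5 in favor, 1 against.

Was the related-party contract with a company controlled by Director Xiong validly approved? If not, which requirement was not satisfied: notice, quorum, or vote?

Valid — all requirements satisfied.

Notice: 10 business days given; 9 required (10 ≥ 9). Satisfied.
Quorum: 9 present (interested directors count toward quorum); quorum is 9. Satisfied.
Vote: the related-party contract with a company controlled by Director Xiong requires four-fifths of the disinterested directors present (9 − 3 = 6). 4/5 of 6 = 4.80, rounded up to 5, so 5 affirmative votes are needed; 5 voted in favor. Satisfied.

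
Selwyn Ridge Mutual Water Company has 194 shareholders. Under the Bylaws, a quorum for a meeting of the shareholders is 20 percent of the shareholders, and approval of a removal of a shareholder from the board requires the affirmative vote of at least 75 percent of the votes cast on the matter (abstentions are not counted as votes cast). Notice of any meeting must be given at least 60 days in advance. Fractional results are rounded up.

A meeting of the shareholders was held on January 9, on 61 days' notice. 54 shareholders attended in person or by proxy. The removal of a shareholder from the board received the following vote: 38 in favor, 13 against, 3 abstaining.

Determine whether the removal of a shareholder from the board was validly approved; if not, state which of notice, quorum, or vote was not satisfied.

Notice: 61 days given; 60 required. Satisfied.
Quorum: 20% of 194 = 38.80, rounded up to 39; 54 present. Satisfied.
Vote: requires three-fourths of the votes cast (54 − 3 abstaining = 51); 3/4 of 51 = 38.25, rounded up to 39, so 39 needed; 38 in favor. Not satisfied.

Invalid — vote requirement not satisfied.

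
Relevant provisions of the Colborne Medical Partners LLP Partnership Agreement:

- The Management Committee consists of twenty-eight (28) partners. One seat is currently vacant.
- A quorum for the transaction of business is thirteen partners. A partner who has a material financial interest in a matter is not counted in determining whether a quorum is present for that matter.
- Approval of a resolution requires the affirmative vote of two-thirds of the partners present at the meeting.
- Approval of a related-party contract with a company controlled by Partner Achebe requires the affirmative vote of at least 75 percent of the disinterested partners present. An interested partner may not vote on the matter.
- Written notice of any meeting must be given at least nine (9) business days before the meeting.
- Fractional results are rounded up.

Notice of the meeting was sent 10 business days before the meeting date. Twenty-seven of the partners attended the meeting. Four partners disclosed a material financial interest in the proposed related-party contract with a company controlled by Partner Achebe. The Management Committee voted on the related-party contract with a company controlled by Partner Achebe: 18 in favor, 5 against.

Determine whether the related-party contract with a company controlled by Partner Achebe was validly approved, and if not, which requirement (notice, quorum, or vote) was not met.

Valid — all requirements satisfied.

Notice: 10 business days given; 9 required (10 ≥ 9). Satisfied.
Quorum: 27 present, but the 4 interested partners do not count, leaving 23. Quorum is 13. Satisfied.
Vote: the related-party contract with a company controlled by Partner Achebe requires three-fourths of the disinterested partners present (27 − 4 = 23). 3/4 of 23 = 17.25, rounded up to 18, so 18 affirmative votes are needed; 18 voted in favor. Satisfied.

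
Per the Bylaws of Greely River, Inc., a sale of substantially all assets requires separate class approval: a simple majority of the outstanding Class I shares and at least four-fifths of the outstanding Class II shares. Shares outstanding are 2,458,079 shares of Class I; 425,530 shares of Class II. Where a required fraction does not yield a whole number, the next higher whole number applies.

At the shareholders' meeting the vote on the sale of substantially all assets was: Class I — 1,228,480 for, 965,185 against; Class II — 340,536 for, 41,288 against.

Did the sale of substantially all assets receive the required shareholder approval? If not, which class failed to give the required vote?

Not approved — the Class I shares did not give the required vote.

Class I: a majority of 2458079 is 1229040; 1,229,040 required, 1,228,480 in favor — not approved.
Class II: 4/5 of 425530 = 340424; 340,424 required, 340,536 in favor — approved.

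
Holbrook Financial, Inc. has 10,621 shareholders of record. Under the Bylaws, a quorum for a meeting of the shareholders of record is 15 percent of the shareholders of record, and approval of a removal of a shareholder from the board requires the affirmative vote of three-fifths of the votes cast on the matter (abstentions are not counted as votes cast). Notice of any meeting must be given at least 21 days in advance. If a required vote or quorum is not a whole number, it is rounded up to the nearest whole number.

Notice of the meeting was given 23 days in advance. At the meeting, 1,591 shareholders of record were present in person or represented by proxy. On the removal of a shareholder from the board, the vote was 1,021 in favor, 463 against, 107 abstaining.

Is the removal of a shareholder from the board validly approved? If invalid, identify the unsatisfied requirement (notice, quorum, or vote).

Invalid — quorum requirement not satisfied.

Notice: 23 days given; 21 required. Satisfied.
Quorum: 15% of 10,621 = 1,593.15, rounded up to 1,594; 1,591 present. Not satisfied.
Vote: requires three-fifths of the votes cast (1,591 − 107 abstaining = 1,484); 3/5 of 1484 = 890.40, rounded up to 891, so 891 needed; 1,021 in favor. Satisfied.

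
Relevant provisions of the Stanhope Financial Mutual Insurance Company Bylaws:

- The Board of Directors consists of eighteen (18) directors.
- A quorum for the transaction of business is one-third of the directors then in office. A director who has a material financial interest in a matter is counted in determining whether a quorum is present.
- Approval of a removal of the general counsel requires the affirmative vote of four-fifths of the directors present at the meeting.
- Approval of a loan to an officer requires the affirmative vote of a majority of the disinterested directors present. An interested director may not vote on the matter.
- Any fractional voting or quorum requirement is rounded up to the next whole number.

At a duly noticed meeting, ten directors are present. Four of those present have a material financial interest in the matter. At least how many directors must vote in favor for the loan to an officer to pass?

4

The loan to an officer requires a majority of the disinterested directors present (10 − 4 = 6).
A majority of 6 is 4.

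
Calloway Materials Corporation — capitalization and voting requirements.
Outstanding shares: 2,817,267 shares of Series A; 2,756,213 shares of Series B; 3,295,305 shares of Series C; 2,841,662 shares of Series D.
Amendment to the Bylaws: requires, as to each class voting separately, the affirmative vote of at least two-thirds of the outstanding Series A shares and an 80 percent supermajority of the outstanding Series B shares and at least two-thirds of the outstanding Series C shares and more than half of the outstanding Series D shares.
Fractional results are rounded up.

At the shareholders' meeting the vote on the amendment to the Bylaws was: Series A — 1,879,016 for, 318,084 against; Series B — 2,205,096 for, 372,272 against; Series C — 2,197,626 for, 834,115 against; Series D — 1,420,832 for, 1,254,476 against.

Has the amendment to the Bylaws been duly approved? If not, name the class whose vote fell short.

Approved — every class gave the required vote.

Series A: 2/3 of 2817267 = 1878178; 1,878,178 required, 1,879,016 in favor — approved.
Series B: 4/5 of 2756213 = 2204970.40, rounded up to 2204971; 2,204,971 required, 2,205,096 in favor — approved.
Series C: 2/3 of 3295305 = 2196870; 2,196,870 required, 2,197,626 in favor — approved.
Series D: a majority of 2841662 is 1420832; 1,420,832 required, 1,420,832 in favor — approved.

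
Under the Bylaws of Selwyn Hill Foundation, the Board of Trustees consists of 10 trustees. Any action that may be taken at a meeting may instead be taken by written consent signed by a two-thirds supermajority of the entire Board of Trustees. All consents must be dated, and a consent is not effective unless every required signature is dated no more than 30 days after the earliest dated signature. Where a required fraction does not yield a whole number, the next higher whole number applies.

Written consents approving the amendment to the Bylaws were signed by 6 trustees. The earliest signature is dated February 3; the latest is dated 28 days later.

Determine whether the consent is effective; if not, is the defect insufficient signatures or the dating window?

Signatures required: a two-thirds supermajority of 10 — 2/3 of 10 = 6.67, rounded up to 7, so 7 needed; 6 signed. Insufficient.
Dating window: the latest signature is 28 days after the earliest; the limit is 30 days. Within the window.

Not effective — insufficient signatures.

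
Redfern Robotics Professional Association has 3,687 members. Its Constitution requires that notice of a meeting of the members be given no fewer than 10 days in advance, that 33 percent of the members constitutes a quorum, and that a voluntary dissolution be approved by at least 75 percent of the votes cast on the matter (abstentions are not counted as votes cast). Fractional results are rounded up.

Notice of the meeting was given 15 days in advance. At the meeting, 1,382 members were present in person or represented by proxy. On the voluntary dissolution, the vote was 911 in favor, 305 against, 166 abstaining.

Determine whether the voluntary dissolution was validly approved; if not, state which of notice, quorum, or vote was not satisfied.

Notice: 15 days given; 10 required. Satisfied.
Quorum: 33% of 3,687 = 1,216.71, rounded up to 1,217; 1,382 present. Satisfied.
Vote: requires three-fourths of the votes cast (1,382 − 166 abstaining = 1,216); 3/4 of 1216 = 912, so 912 needed; 911 in favor. Not satisfied.

Invalid — vote requirement not satisfied.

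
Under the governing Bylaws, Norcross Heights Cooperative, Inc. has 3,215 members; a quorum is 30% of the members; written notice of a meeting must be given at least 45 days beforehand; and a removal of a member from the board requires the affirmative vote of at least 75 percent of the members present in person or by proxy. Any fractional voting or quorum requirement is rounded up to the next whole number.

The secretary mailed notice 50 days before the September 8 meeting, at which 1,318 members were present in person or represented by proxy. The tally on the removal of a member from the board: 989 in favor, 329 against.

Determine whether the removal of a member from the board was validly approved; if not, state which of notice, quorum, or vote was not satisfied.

Notice: 50 days given; 45 required. Satisfied.
Quorum: 30% of 3,215 = 964.50, rounded up to 965; 1,318 present. Satisfied.
Vote: requires three-fourths of those present (1,318); 3/4 of 1318 = 988.50, rounded up to 989, so 989 needed; 989 in favor. Satisfied.

Valid — all requirements satisfied.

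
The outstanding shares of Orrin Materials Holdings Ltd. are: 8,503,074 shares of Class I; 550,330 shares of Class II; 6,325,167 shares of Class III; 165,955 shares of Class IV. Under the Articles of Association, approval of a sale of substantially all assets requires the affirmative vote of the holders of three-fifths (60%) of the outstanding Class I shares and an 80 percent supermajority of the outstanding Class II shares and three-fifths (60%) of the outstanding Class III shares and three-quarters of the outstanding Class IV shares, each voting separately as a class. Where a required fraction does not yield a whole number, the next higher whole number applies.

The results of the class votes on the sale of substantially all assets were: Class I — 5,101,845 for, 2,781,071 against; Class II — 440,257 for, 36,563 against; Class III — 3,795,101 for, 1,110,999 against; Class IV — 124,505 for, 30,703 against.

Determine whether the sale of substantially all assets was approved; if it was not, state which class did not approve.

Class I: 3/5 of 8503074 = 5101844.40, rounded up to 5101845; 5,101,845 required, 5,101,845 in favor — approved.
Class II: 4/5 of 550330 = 440264; 440,264 required, 440,257 in favor — not approved.
Class III: 3/5 of 6325167 = 3795100.20, rounded up to 3795101; 3,795,101 required, 3,795,101 in favor — approved.
Class IV: 3/4 of 165955 = 124466.25, rounded up to 124467; 124,467 required, 124,505 in favor — approved.

Not approved — the Class II shares did not give the required vote.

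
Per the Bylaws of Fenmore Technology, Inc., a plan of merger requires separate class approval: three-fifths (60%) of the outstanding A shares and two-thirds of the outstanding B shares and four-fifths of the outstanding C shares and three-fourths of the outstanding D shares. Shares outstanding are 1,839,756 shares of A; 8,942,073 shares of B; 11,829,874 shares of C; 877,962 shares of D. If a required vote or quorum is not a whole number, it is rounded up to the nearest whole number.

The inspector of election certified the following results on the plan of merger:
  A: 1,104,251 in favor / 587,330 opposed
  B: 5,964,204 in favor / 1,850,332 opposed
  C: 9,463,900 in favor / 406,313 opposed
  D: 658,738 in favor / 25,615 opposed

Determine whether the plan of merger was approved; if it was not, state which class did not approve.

Approved — every class gave the required vote.

A: 3/5 of 1839756 = 1103853.60, rounded up to 1103854; 1,103,854 required, 1,104,251 in favor — approved.
B: 2/3 of 8942073 = 5961382; 5,961,382 required, 5,964,204 in favor — approved.
C: 4/5 of 11829874 = 9463899.20, rounded up to 9463900; 9,463,900 required, 9,463,900 in favor — approved.
D: 3/4 of 877962 = 658471.50, rounded up to 658472; 658,472 required, 658,738 in favor — approved.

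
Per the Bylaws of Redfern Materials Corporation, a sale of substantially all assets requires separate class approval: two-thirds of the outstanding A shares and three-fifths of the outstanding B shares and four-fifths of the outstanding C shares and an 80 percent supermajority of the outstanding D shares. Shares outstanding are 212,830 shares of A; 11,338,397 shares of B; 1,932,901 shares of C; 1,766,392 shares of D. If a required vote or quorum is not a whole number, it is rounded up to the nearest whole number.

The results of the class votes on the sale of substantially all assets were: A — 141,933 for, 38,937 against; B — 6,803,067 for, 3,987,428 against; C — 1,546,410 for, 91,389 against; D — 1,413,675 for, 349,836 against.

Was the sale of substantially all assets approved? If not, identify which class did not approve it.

A: 2/3 of 212830 = 141886.67, rounded up to 141887; 141,887 required, 141,933 in favor — approved.
B: 3/5 of 11338397 = 6803038.20, rounded up to 6803039; 6,803,039 required, 6,803,067 in favor — approved.
C: 4/5 of 1932901 = 1546320.80, rounded up to 1546321; 1,546,321 required, 1,546,410 in favor — approved.
D: 4/5 of 1766392 = 1413113.60, rounded up to 1413114; 1,413,114 required, 1,413,675 in favor — approved.

Approved — every class gave the required vote.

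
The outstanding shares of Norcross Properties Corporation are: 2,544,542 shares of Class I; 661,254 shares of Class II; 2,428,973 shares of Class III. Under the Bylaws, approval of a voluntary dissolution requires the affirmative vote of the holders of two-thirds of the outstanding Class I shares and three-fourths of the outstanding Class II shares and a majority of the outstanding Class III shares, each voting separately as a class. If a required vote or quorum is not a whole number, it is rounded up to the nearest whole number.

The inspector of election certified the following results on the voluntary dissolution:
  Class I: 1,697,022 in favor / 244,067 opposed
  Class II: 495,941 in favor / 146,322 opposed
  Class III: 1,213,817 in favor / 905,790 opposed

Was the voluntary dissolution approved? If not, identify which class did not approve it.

Class I: 2/3 of 2544542 = 1696361.33, rounded up to 1696362; 1,696,362 required, 1,697,022 in favor — approved.
Class II: 3/4 of 661254 = 495940.50, rounded up to 495941; 495,941 required, 495,941 in favor — approved.
Class III: a majority of 2428973 is 1214487; 1,214,487 required, 1,213,817 in favor — not approved.

Not approved — the Class III shares did not give the required vote.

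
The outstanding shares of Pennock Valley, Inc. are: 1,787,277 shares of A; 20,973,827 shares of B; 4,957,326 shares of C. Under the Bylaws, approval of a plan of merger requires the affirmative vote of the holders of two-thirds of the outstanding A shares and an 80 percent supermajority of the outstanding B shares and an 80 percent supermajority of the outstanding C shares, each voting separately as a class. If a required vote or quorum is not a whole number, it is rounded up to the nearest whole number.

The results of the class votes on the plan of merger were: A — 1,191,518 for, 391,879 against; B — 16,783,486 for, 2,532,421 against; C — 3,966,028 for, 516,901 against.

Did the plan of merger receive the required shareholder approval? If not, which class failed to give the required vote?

Approved — every class gave the required vote.

A: 2/3 of 1787277 = 1191518; 1,191,518 required, 1,191,518 in favor — approved.
B: 4/5 of 20973827 = 16779061.60, rounded up to 16779062; 16,779,062 required, 16,783,486 in favor — approved.
C: 4/5 of 4957326 = 3965860.80, rounded up to 3965861; 3,965,861 required, 3,966,028 in favor — approved.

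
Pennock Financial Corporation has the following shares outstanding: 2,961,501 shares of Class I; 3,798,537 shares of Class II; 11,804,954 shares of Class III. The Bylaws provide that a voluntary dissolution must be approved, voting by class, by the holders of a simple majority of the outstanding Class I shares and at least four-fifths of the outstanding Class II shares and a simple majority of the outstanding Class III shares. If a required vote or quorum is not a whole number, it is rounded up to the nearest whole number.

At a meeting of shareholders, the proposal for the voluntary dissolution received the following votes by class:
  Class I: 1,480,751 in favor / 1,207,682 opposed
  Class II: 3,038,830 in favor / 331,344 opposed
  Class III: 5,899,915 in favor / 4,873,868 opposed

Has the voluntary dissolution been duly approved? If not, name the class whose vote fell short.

Not approved — the Class III shares did not give the required vote.

Class I: a majority of 2961501 is 1480751; 1,480,751 required, 1,480,751 in favor — approved.
Class II: 4/5 of 3798537 = 3038829.60, rounded up to 3038830; 3,038,830 required, 3,038,830 in favor — approved.
Class III: a majority of 11804954 is 5902478; 5,902,478 required, 5,899,915 in favor — not approved.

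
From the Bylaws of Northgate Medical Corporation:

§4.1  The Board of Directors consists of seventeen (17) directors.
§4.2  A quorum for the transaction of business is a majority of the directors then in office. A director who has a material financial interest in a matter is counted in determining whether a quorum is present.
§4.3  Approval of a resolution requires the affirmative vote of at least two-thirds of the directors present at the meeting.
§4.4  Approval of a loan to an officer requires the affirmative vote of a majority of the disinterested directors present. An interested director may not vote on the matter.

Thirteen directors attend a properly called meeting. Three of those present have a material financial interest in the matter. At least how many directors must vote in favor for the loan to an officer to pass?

The loan to an officer requires a majority of the disinterested directors present (13 − 3 = 10).
A majority of 10 is 6.

6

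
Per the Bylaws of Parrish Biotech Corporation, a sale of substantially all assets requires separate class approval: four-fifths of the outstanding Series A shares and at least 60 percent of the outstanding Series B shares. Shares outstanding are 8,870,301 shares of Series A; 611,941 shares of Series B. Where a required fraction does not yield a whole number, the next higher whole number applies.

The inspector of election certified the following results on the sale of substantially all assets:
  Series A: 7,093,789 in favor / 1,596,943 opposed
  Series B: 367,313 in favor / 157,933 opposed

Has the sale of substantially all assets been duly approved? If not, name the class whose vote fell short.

Series A: 4/5 of 8870301 = 7096240.80, rounded up to 7096241; 7,096,241 required, 7,093,789 in favor — not approved.
Series B: 3/5 of 611941 = 367164.60, rounded up to 367165; 367,165 required, 367,313 in favor — approved.

Not approved — the Series A shares did not give the required vote.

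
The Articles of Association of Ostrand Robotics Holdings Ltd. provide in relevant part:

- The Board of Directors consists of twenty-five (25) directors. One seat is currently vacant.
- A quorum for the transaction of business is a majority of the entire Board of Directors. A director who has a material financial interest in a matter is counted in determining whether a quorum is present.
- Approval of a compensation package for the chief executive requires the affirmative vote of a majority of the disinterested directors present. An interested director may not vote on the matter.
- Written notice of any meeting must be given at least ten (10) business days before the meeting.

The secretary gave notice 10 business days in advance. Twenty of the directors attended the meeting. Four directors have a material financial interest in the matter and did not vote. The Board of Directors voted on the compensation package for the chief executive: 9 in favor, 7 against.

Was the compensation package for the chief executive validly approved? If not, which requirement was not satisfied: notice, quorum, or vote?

Valid — all requirements satisfied.

Notice: 10 business days given; 10 required (10 ≥ 10). Satisfied.
Quorum: 20 present (interested directors count toward quorum); quorum is 13. Satisfied.
Vote: the compensation package for the chief executive requires a majority of the disinterested directors present (20 − 4 = 16). A majority of 16 is 9, so 9 affirmative votes are needed; 9 voted in favor. Satisfied.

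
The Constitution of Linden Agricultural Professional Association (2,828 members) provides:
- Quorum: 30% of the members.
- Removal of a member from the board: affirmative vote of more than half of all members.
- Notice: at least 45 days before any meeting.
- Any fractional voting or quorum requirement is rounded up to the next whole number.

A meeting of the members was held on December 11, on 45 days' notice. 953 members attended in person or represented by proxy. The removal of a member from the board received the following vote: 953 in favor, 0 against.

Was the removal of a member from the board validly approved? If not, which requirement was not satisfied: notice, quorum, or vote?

Notice: 45 days given; 45 required. Satisfied.
Quorum: 30% of 2,828 = 848.40, rounded up to 849; 953 present. Satisfied.
Vote: requires a majority of all members (2,828); a majority of 2828 is 1415, so 1,415 needed; 953 in favor. Not satisfied.

Invalid — vote requirement not satisfied.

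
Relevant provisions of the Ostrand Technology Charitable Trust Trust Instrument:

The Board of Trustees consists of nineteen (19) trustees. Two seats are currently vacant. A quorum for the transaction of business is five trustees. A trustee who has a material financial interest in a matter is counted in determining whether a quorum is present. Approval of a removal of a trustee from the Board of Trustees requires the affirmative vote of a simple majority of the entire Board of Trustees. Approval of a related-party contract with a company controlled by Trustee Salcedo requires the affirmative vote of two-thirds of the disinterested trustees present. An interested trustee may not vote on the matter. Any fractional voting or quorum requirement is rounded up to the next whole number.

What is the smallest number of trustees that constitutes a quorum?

The quorum is fixed at 5.

5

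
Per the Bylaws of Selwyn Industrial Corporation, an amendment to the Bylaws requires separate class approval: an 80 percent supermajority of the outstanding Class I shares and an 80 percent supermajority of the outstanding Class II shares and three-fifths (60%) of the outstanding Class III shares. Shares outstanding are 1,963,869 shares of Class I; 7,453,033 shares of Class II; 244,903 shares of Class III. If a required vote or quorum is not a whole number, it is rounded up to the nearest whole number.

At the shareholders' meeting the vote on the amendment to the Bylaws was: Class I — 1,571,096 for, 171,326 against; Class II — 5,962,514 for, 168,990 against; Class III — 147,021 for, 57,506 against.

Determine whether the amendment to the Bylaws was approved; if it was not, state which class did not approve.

Class I: 4/5 of 1963869 = 1571095.20, rounded up to 1571096; 1,571,096 required, 1,571,096 in favor — approved.
Class II: 4/5 of 7453033 = 5962426.40, rounded up to 5962427; 5,962,427 required, 5,962,514 in favor — approved.
Class III: 3/5 of 244903 = 146941.80, rounded up to 146942; 146,942 required, 147,021 in favor — approved.

Approved — every class gave the required vote.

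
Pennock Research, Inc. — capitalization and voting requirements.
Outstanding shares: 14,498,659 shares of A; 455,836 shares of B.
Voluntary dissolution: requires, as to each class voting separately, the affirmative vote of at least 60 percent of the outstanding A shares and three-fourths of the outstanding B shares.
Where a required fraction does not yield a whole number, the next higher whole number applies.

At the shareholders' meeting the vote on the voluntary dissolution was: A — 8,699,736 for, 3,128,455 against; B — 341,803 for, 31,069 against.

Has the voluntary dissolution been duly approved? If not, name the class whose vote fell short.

A: 3/5 of 14498659 = 8699195.40, rounded up to 8699196; 8,699,196 required, 8,699,736 in favor — approved.
B: 3/4 of 455836 = 341877; 341,877 required, 341,803 in favor — not approved.

Not approved — the B shares did not give the required vote.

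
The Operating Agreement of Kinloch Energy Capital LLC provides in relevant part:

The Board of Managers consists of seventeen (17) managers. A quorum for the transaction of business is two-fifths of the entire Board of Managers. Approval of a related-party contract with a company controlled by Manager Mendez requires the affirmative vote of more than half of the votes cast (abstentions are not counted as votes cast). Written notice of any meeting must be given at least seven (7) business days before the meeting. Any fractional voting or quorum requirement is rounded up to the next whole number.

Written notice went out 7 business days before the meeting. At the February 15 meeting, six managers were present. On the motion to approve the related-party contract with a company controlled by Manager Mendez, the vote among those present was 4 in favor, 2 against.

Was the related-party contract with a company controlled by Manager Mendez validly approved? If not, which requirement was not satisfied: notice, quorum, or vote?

Notice: 7 business days given; 7 required (7 ≥ 7). Satisfied.
Quorum: 6 present; quorum is 7. Not satisfied.
Vote: the related-party contract with a company controlled by Manager Mendez requires a majority of the votes cast (6). A majority of 6 is 4, so 4 affirmative votes are needed; 4 voted in favor. Satisfied. (Moot — without a quorum no business can be validly transacted.)

Invalid — quorum requirement not satisfied.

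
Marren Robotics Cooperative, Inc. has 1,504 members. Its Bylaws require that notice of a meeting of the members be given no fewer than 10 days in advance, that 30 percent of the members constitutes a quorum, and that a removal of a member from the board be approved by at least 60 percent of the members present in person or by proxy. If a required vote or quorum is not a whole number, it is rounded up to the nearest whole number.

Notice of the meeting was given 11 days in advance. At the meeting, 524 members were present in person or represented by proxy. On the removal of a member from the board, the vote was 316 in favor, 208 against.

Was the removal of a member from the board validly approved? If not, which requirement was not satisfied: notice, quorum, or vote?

Notice: 11 days given; 10 required. Satisfied.
Quorum: 30% of 1,504 = 451.20, rounded up to 452; 524 present. Satisfied.
Vote: requires three-fifths of those present (524); 3/5 of 524 = 314.40, rounded up to 315, so 315 needed; 316 in favor. Satisfied.

Valid — all requirements satisfied.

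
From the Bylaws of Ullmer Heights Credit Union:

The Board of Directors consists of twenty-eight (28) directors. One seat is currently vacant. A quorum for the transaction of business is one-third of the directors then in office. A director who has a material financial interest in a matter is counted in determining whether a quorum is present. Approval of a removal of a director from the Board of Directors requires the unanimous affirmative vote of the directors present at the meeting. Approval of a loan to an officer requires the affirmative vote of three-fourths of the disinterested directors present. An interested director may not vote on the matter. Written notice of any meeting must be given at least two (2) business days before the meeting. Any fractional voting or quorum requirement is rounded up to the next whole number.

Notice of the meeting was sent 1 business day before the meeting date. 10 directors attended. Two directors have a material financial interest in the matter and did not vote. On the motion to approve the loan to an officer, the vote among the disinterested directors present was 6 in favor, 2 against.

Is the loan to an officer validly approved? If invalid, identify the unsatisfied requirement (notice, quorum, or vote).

Notice: 1 business day given; 2 required (1 < 2). Not satisfied.
Quorum: 10 present (interested directors count toward quorum); quorum is 9. Satisfied.
Vote: the loan to an officer requires three-fourths of the disinterested directors present (10 − 2 = 8). 3/4 of 8 = 6, so 6 affirmative votes are needed; 6 voted in favor. Satisfied.

Invalid — notice requirement not satisfied.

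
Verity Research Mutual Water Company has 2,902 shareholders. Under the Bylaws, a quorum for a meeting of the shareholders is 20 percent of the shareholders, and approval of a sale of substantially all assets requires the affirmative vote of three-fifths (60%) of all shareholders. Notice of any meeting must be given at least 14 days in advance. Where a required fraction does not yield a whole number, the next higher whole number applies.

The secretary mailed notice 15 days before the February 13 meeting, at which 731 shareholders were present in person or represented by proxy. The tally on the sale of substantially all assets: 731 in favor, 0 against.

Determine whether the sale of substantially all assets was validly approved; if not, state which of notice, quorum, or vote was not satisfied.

Notice: 15 days given; 14 required. Satisfied.
Quorum: 20% of 2,902 = 580.40, rounded up to 581; 731 present. Satisfied.
Vote: requires three-fifths of all shareholders (2,902); 3/5 of 2902 = 1741.20, rounded up to 1742, so 1,742 needed; 731 in favor. Not satisfied.

Invalid — vote requirement not satisfied.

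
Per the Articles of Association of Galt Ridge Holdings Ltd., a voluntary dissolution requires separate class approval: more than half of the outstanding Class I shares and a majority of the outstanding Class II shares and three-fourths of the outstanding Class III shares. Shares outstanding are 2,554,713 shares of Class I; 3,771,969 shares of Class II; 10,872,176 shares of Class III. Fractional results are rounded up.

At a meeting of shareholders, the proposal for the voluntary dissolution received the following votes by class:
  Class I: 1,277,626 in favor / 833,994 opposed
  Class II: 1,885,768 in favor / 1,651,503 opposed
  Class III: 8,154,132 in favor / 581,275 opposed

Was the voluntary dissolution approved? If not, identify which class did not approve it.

Class I: a majority of 2554713 is 1277357; 1,277,357 required, 1,277,626 in favor — approved.
Class II: a majority of 3771969 is 1885985; 1,885,985 required, 1,885,768 in favor — not approved.
Class III: 3/4 of 10872176 = 8154132; 8,154,132 required, 8,154,132 in favor — approved.

Not approved — the Class II shares did not give the required vote.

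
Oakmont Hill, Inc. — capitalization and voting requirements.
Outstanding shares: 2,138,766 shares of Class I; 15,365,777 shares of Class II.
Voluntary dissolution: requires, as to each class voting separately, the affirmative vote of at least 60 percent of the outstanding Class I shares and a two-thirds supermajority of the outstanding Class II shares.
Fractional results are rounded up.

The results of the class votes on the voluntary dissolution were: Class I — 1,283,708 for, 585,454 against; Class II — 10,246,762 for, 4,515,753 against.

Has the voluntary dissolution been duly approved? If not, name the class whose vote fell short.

Class I: 3/5 of 2138766 = 1283259.60, rounded up to 1283260; 1,283,260 required, 1,283,708 in favor — approved.
Class II: 2/3 of 15365777 = 10243851.33, rounded up to 10243852; 10,243,852 required, 10,246,762 in favor — approved.

Approved — every class gave the required vote.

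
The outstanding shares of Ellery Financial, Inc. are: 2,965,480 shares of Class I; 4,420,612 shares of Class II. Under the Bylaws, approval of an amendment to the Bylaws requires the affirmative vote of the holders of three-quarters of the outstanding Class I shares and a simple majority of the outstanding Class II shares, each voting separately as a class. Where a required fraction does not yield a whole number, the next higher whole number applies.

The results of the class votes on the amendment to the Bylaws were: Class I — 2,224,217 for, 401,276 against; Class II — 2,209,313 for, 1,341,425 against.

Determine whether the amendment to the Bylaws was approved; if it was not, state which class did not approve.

Class I: 3/4 of 2965480 = 2224110; 2,224,110 required, 2,224,217 in favor — approved.
Class II: a majority of 4420612 is 2210307; 2,210,307 required, 2,209,313 in favor — not approved.

Not approved — the Class II shares did not give the required vote.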